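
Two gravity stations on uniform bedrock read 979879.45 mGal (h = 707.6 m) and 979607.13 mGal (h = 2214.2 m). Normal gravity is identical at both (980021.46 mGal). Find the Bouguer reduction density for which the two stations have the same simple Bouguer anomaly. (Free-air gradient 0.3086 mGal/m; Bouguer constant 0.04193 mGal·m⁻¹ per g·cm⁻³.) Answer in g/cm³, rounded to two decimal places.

Δg_obs = 979607.13 − 979879.45 = -272.32 mGal over Δh = 2214.2 − 707.6 = 1506.6 m
Equal Bouguer anomalies ⇒ Δg_obs + (0.3086 − 0.04193ρ)·Δh = 0
0.3086 − 0.04193ρ = −Δg_obs/Δh = 0.18075
ρ = (0.3086 − 0.18075) / 0.04193 = 3.05 g/cm³

3.05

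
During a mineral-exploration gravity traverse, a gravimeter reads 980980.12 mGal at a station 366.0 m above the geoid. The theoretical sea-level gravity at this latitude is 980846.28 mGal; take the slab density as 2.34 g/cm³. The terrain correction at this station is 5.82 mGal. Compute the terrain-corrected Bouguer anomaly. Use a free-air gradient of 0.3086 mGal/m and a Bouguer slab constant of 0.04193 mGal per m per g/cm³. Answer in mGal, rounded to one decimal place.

216.7

Free-air correction = 0.3086 × 366.0 = 112.95 mGal
Free-air anomaly = 980980.12 − 980846.28 + (112.95) = 246.79 mGal
Bouguer slab correction = 0.04193 × 2.34 × 366.0 = 35.91 mGal
Simple Bouguer anomaly = 246.79 − (35.91) = 210.88 mGal
Complete Bouguer anomaly = 210.88 + 5.82 = 216.70 mGal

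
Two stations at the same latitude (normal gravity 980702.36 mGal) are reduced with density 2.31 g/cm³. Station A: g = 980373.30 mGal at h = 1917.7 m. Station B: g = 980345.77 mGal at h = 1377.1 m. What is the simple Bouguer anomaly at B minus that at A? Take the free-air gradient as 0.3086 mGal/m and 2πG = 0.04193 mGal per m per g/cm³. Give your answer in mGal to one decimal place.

-142.0

Δg_SB(A) = 980373.30 − 980702.36 + 0.3086×1917.7 − 0.04193×2.31×1917.7 = 77.00 mGal
Δg_SB(B) = 980345.77 − 980702.36 + 0.3086×1377.1 − 0.04193×2.31×1377.1 = -65.00 mGal
Difference = -65.00 − (77.00) = -142.00 mGal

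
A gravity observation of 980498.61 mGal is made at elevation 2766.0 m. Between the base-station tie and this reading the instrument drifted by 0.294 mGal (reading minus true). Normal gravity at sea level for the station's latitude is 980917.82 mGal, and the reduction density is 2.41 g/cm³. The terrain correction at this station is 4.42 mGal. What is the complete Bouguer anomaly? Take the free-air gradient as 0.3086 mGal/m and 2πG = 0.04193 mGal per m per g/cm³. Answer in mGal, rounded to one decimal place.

Drift-corrected reading = 980498.61 − (0.294) = 980498.316 mGal
Free-air correction = 0.3086 × 2766.0 = 853.59 mGal
Free-air anomaly = 980498.316 − 980917.82 + (853.59) = 434.086 mGal
Bouguer slab correction = 0.04193 × 2.41 × 2766.0 = 279.51 mGal
Simple Bouguer anomaly = 434.086 − (279.51) = 154.576 mGal
Complete Bouguer anomaly = 154.576 + 4.42 = 158.996 mGal

159.0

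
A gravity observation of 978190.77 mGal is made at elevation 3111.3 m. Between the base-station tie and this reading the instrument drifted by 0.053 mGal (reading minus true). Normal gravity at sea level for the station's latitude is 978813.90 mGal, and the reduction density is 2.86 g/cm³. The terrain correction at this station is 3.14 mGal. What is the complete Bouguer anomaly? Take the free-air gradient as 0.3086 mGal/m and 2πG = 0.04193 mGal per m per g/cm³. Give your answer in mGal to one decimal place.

Drift-corrected reading = 978190.77 − (0.053) = 978190.717 mGal
Free-air correction = 0.3086 × 3111.3 = 960.15 mGal
Free-air anomaly = 978190.717 − 978813.90 + (960.15) = 336.967 mGal
Bouguer slab correction = 0.04193 × 2.86 × 3111.3 = 373.11 mGal
Simple Bouguer anomaly = 336.967 − (373.11) = -36.143 mGal
Complete Bouguer anomaly = -36.143 + 3.14 = -33.003 mGal

-33.0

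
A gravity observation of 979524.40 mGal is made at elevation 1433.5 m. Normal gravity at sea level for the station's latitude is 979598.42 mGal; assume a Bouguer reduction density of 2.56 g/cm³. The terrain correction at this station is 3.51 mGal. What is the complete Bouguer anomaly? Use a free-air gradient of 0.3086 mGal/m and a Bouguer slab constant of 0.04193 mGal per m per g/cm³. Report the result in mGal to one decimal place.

Free-air correction = 0.3086 × 1433.5 = 442.38 mGal
Free-air anomaly = 979524.40 − 979598.42 + (442.38) = 368.36 mGal
Bouguer slab correction = 0.04193 × 2.56 × 1433.5 = 153.87 mGal
Simple Bouguer anomaly = 368.36 − (153.87) = 214.49 mGal
Complete Bouguer anomaly = 214.49 + 3.51 = 218.00 mGal

218.0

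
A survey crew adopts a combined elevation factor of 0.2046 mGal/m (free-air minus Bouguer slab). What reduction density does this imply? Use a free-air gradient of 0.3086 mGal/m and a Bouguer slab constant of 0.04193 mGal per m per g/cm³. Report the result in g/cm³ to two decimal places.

0.2046 = 0.3086 − 0.04193 × ρ
ρ = (0.3086 − 0.2046) / 0.04193 = 2.48 g/cm³

2.48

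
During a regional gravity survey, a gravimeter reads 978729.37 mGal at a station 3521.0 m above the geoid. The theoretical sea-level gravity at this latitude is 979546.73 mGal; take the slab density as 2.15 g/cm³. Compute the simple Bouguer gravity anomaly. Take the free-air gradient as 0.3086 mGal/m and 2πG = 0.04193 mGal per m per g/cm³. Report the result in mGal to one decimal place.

Free-air correction = 0.3086 × 3521.0 = 1086.58 mGal
Free-air anomaly = 978729.37 − 979546.73 + (1086.58) = 269.22 mGal
Bouguer slab correction = 0.04193 × 2.15 × 3521.0 = 317.42 mGal
Simple Bouguer anomaly = 269.22 − (317.42) = -48.20 mGal

-48.2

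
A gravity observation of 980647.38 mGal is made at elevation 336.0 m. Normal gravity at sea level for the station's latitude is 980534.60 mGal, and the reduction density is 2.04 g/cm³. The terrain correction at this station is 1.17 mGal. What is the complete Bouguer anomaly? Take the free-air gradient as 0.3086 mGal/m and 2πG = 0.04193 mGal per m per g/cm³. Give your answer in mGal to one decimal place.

188.9

Free-air correction = 0.3086 × 336.0 = 103.69 mGal
Free-air anomaly = 980647.38 − 980534.60 + (103.69) = 216.47 mGal
Bouguer slab correction = 0.04193 × 2.04 × 336.0 = 28.74 mGal
Simple Bouguer anomaly = 216.47 − (28.74) = 187.73 mGal
Complete Bouguer anomaly = 187.73 + 1.17 = 188.90 mGal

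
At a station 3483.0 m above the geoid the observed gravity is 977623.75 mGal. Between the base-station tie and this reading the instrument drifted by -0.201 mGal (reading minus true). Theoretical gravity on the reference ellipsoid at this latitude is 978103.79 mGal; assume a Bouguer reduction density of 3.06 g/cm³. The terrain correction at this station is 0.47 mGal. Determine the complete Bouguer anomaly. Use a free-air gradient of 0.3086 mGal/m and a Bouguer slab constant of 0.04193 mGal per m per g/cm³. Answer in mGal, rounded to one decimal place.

148.6

Drift-corrected reading = 977623.75 − (-0.201) = 977623.951 mGal
Free-air correction = 0.3086 × 3483.0 = 1074.85 mGal
Free-air anomaly = 977623.951 − 978103.79 + (1074.85) = 595.011 mGal
Bouguer slab correction = 0.04193 × 3.06 × 3483.0 = 446.89 mGal
Simple Bouguer anomaly = 595.011 − (446.89) = 148.121 mGal
Complete Bouguer anomaly = 148.121 + 0.47 = 148.591 mGal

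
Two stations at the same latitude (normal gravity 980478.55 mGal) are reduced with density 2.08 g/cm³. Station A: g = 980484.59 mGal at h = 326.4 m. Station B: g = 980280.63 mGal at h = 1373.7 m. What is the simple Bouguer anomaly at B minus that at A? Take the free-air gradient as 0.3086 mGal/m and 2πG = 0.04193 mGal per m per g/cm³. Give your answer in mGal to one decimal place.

Δg_SB(A) = 980484.59 − 980478.55 + 0.3086×326.4 − 0.04193×2.08×326.4 = 78.30 mGal
Δg_SB(B) = 980280.63 − 980478.55 + 0.3086×1373.7 − 0.04193×2.08×1373.7 = 106.20 mGal
Difference = 106.20 − (78.30) = 27.90 mGal

27.9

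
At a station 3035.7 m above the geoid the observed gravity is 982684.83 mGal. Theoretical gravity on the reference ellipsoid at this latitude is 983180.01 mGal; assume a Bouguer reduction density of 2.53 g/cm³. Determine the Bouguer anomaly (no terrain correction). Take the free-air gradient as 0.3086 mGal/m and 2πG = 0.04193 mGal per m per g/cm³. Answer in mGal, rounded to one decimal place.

119.6

Free-air correction = 0.3086 × 3035.7 = 936.82 mGal
Free-air anomaly = 982684.83 − 983180.01 + (936.82) = 441.64 mGal
Bouguer slab correction = 0.04193 × 2.53 × 3035.7 = 322.04 mGal
Simple Bouguer anomaly = 441.64 − (322.04) = 119.60 mGal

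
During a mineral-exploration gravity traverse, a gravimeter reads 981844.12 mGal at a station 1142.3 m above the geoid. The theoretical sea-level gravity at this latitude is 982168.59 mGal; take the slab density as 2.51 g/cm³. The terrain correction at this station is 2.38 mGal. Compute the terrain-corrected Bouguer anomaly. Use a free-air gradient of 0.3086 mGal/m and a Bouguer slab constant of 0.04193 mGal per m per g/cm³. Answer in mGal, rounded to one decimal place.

-89.8

Free-air correction = 0.3086 × 1142.3 = 352.51 mGal
Free-air anomaly = 981844.12 − 982168.59 + (352.51) = 28.04 mGal
Bouguer slab correction = 0.04193 × 2.51 × 1142.3 = 120.22 mGal
Simple Bouguer anomaly = 28.04 − (120.22) = -92.18 mGal
Complete Bouguer anomaly = -92.18 + 2.38 = -89.80 mGal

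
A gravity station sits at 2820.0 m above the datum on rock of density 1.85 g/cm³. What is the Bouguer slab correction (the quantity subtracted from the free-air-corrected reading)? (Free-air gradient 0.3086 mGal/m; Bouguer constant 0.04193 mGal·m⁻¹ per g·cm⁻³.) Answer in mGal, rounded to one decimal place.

Bouguer slab correction = 0.04193 × 1.85 × 2820.0 = 218.7 mGal

218.7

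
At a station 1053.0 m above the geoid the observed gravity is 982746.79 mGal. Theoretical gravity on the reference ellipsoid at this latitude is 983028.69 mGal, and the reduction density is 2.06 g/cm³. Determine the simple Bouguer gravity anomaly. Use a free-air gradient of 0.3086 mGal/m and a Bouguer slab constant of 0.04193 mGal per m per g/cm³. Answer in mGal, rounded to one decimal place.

-47.9

Free-air correction = 0.3086 × 1053.0 = 324.96 mGal
Free-air anomaly = 982746.79 − 983028.69 + (324.96) = 43.06 mGal
Bouguer slab correction = 0.04193 × 2.06 × 1053.0 = 90.95 mGal
Simple Bouguer anomaly = 43.06 − (90.95) = -47.89 mGal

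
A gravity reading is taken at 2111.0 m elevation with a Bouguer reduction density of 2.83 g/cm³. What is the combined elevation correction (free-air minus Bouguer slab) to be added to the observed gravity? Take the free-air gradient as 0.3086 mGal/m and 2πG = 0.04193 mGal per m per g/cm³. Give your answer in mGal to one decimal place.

Combined gradient = 0.3086 − 0.04193 × 2.83 = 0.1899381 mGal/m
Combined elevation correction = 0.1899381 × 2111.0 = 401.0 mGal

401.0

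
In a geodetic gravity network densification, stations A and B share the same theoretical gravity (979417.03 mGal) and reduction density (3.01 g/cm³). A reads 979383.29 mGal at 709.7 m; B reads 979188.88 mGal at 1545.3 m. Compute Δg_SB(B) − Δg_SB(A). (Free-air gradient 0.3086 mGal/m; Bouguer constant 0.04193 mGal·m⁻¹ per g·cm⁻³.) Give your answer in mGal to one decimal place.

Δg_SB(A) = 979383.29 − 979417.03 + 0.3086×709.7 − 0.04193×3.01×709.7 = 95.70 mGal
Δg_SB(B) = 979188.88 − 979417.03 + 0.3086×1545.3 − 0.04193×3.01×1545.3 = 53.70 mGal
Difference = 53.70 − (95.70) = -42.00 mGal

-42.0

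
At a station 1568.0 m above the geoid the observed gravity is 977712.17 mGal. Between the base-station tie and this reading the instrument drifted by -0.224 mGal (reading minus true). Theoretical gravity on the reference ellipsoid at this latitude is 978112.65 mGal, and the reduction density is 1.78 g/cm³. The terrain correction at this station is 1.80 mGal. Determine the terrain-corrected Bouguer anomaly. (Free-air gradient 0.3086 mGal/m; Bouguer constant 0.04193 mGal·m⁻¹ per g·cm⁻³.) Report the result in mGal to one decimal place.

Drift-corrected reading = 977712.17 − (-0.224) = 977712.394 mGal
Free-air correction = 0.3086 × 1568.0 = 483.88 mGal
Free-air anomaly = 977712.394 − 978112.65 + (483.88) = 83.624 mGal
Bouguer slab correction = 0.04193 × 1.78 × 1568.0 = 117.03 mGal
Simple Bouguer anomaly = 83.624 − (117.03) = -33.406 mGal
Complete Bouguer anomaly = -33.406 + 1.80 = -31.606 mGal

-31.6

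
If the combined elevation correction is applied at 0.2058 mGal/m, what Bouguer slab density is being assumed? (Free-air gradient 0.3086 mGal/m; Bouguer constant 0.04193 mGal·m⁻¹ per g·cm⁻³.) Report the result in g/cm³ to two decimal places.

2.45

0.2058 = 0.3086 − 0.04193 × ρ
ρ = (0.3086 − 0.2058) / 0.04193 = 2.45 g/cm³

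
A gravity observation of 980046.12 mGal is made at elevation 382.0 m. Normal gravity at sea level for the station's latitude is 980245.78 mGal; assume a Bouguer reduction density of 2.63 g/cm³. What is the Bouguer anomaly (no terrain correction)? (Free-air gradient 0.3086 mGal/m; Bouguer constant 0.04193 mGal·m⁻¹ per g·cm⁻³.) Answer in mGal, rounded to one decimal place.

Free-air correction = 0.3086 × 382.0 = 117.89 mGal
Free-air anomaly = 980046.12 − 980245.78 + (117.89) = -81.77 mGal
Bouguer slab correction = 0.04193 × 2.63 × 382.0 = 42.13 mGal
Simple Bouguer anomaly = -81.77 − (42.13) = -123.90 mGal

-123.9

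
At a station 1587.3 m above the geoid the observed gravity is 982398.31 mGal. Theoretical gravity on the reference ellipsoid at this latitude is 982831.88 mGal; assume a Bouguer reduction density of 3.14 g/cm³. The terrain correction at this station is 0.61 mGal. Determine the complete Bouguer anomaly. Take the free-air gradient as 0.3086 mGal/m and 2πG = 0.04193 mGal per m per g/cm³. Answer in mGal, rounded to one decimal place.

Free-air correction = 0.3086 × 1587.3 = 489.84 mGal
Free-air anomaly = 982398.31 − 982831.88 + (489.84) = 56.27 mGal
Bouguer slab correction = 0.04193 × 3.14 × 1587.3 = 208.98 mGal
Simple Bouguer anomaly = 56.27 − (208.98) = -152.71 mGal
Complete Bouguer anomaly = -152.71 + 0.61 = -152.10 mGal

-152.1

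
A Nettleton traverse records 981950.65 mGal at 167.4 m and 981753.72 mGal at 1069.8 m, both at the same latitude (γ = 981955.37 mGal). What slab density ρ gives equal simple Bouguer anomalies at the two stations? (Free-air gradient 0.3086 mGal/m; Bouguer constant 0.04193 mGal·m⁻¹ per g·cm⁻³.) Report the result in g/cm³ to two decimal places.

2.16

Δg_obs = 981753.72 − 981950.65 = -196.93 mGal over Δh = 1069.8 − 167.4 = 902.4 m
Equal Bouguer anomalies ⇒ Δg_obs + (0.3086 − 0.04193ρ)·Δh = 0
0.3086 − 0.04193ρ = −Δg_obs/Δh = 0.21823
ρ = (0.3086 − 0.21823) / 0.04193 = 2.16 g/cm³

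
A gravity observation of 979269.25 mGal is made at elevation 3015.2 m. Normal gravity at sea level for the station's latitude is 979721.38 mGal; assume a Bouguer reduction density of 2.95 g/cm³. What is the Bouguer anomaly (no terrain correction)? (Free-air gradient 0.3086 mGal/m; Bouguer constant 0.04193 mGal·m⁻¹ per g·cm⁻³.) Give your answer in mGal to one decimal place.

Free-air correction = 0.3086 × 3015.2 = 930.49 mGal
Free-air anomaly = 979269.25 − 979721.38 + (930.49) = 478.36 mGal
Bouguer slab correction = 0.04193 × 2.95 × 3015.2 = 372.96 mGal
Simple Bouguer anomaly = 478.36 − (372.96) = 105.40 mGal

105.4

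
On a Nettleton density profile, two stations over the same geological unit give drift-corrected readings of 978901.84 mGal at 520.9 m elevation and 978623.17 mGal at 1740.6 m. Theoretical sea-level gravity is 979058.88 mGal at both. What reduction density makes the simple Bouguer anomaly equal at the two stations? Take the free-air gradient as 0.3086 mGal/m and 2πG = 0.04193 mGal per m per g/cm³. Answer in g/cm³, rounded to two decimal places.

1.91

Δg_obs = 978623.17 − 978901.84 = -278.67 mGal over Δh = 1740.6 − 520.9 = 1219.7 m
Equal Bouguer anomalies ⇒ Δg_obs + (0.3086 − 0.04193ρ)·Δh = 0
0.3086 − 0.04193ρ = −Δg_obs/Δh = 0.22847
ρ = (0.3086 − 0.22847) / 0.04193 = 1.91 g/cm³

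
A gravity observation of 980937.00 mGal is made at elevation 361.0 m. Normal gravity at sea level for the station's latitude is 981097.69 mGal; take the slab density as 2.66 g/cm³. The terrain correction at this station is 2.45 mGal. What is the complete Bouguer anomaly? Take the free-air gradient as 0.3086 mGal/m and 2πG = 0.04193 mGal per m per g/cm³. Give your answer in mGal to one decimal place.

Free-air correction = 0.3086 × 361.0 = 111.40 mGal
Free-air anomaly = 980937.00 − 981097.69 + (111.40) = -49.29 mGal
Bouguer slab correction = 0.04193 × 2.66 × 361.0 = 40.26 mGal
Simple Bouguer anomaly = -49.29 − (40.26) = -89.55 mGal
Complete Bouguer anomaly = -89.55 + 2.45 = -87.10 mGal

-87.1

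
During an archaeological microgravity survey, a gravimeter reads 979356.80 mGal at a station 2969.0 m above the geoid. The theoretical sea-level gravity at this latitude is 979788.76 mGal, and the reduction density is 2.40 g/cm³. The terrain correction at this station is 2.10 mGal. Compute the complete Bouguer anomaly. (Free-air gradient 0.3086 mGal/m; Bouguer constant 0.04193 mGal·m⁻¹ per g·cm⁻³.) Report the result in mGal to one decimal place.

187.6

Free-air correction = 0.3086 × 2969.0 = 916.23 mGal
Free-air anomaly = 979356.80 − 979788.76 + (916.23) = 484.27 mGal
Bouguer slab correction = 0.04193 × 2.40 × 2969.0 = 298.78 mGal
Simple Bouguer anomaly = 484.27 − (298.78) = 185.49 mGal
Complete Bouguer anomaly = 185.49 + 2.10 = 187.59 mGal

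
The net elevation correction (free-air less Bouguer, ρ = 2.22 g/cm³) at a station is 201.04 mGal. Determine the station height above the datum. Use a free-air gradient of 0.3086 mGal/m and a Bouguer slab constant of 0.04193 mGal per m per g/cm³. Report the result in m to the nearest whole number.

933

Combined gradient = 0.3086 − 0.04193 × 2.22 = 0.2155154 mGal/m
h = 201.04 / 0.2155154 = 932.83 m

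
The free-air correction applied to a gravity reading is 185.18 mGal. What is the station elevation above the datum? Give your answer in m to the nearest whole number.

h = 185.18 / 0.3086 = 600.06 m

600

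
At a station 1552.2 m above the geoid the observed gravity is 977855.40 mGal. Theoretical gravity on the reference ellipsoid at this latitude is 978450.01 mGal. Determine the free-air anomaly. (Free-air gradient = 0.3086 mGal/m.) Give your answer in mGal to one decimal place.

-115.6

Free-air correction = 0.3086 × 1552.2 = 479.01 mGal
Free-air anomaly = 977855.40 − 978450.01 + (479.01) = -115.60 mGal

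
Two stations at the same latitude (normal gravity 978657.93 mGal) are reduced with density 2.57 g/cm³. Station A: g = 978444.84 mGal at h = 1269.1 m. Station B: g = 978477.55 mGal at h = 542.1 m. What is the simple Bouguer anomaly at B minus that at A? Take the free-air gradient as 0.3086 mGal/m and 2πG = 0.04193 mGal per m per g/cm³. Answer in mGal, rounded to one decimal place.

Δg_SB(A) = 978444.84 − 978657.93 + 0.3086×1269.1 − 0.04193×2.57×1269.1 = 41.80 mGal
Δg_SB(B) = 978477.55 − 978657.93 + 0.3086×542.1 − 0.04193×2.57×542.1 = -71.50 mGal
Difference = -71.50 − (41.80) = -113.30 mGal

-113.3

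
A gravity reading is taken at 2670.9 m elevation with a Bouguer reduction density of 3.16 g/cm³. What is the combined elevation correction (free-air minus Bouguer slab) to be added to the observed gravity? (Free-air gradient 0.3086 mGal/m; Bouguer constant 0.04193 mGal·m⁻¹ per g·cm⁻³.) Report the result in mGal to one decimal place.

470.3

Combined gradient = 0.3086 − 0.04193 × 3.16 = 0.1761012 mGal/m
Combined elevation correction = 0.1761012 × 2670.9 = 470.3 mGal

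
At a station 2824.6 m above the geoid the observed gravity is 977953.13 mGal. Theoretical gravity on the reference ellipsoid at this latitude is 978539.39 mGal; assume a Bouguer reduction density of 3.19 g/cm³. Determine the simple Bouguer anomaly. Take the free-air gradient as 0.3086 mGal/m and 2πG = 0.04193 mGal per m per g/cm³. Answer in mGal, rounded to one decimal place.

-92.4

Free-air correction = 0.3086 × 2824.6 = 871.67 mGal
Free-air anomaly = 977953.13 − 978539.39 + (871.67) = 285.41 mGal
Bouguer slab correction = 0.04193 × 3.19 × 2824.6 = 377.81 mGal
Simple Bouguer anomaly = 285.41 − (377.81) = -92.40 mGal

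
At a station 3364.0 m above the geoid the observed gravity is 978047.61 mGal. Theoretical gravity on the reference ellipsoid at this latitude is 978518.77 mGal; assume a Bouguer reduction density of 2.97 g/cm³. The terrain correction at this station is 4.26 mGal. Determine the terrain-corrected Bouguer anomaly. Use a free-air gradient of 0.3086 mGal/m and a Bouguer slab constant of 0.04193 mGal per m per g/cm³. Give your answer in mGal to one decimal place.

152.3

Free-air correction = 0.3086 × 3364.0 = 1038.13 mGal
Free-air anomaly = 978047.61 − 978518.77 + (1038.13) = 566.97 mGal
Bouguer slab correction = 0.04193 × 2.97 × 3364.0 = 418.93 mGal
Simple Bouguer anomaly = 566.97 − (418.93) = 148.04 mGal
Complete Bouguer anomaly = 148.04 + 4.26 = 152.30 mGal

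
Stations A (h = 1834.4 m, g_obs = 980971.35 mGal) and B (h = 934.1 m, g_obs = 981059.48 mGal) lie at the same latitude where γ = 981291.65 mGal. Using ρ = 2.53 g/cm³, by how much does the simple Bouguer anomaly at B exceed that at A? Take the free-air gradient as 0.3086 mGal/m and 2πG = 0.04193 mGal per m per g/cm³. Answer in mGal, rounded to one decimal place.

-94.2

Δg_SB(A) = 980971.35 − 981291.65 + 0.3086×1834.4 − 0.04193×2.53×1834.4 = 51.20 mGal
Δg_SB(B) = 981059.48 − 981291.65 + 0.3086×934.1 − 0.04193×2.53×934.1 = -43.00 mGal
Difference = -43.00 − (51.20) = -94.20 mGal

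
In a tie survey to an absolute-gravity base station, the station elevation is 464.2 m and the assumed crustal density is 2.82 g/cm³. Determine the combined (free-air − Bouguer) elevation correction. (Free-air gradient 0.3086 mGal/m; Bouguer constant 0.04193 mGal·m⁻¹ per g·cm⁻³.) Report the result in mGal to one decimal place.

88.4

Combined gradient = 0.3086 − 0.04193 × 2.82 = 0.1903574 mGal/m
Combined elevation correction = 0.1903574 × 464.2 = 88.4 mGal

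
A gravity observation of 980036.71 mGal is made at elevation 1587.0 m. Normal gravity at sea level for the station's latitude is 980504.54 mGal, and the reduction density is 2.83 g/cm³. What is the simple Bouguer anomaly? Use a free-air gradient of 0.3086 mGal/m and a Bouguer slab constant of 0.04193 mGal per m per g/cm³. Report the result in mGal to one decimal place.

-166.4

Free-air correction = 0.3086 × 1587.0 = 489.75 mGal
Free-air anomaly = 980036.71 − 980504.54 + (489.75) = 21.92 mGal
Bouguer slab correction = 0.04193 × 2.83 × 1587.0 = 188.32 mGal
Simple Bouguer anomaly = 21.92 − (188.32) = -166.40 mGal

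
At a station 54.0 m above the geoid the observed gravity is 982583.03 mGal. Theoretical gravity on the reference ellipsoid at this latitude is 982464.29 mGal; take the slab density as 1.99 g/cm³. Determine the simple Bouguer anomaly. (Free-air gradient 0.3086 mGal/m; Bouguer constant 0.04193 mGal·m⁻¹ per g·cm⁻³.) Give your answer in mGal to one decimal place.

130.9

Free-air correction = 0.3086 × 54.0 = 16.66 mGal
Free-air anomaly = 982583.03 − 982464.29 + (16.66) = 135.40 mGal
Bouguer slab correction = 0.04193 × 1.99 × 54.0 = 4.51 mGal
Simple Bouguer anomaly = 135.40 − (4.51) = 130.89 mGal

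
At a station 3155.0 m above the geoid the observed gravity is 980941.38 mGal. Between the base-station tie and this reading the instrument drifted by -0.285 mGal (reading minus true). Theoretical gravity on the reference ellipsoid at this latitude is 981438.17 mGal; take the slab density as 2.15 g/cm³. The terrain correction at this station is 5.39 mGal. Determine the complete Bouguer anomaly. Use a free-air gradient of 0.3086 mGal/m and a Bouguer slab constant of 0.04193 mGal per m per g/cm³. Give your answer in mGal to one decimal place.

Drift-corrected reading = 980941.38 − (-0.285) = 980941.665 mGal
Free-air correction = 0.3086 × 3155.0 = 973.63 mGal
Free-air anomaly = 980941.665 − 981438.17 + (973.63) = 477.125 mGal
Bouguer slab correction = 0.04193 × 2.15 × 3155.0 = 284.42 mGal
Simple Bouguer anomaly = 477.125 − (284.42) = 192.705 mGal
Complete Bouguer anomaly = 192.705 + 5.39 = 198.095 mGal

198.1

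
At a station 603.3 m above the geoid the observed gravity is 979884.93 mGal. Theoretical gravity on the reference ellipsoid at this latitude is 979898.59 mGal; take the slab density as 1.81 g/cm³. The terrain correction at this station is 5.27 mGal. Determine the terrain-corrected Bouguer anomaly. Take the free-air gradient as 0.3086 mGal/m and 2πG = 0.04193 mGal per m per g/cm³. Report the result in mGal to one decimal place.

Free-air correction = 0.3086 × 603.3 = 186.18 mGal
Free-air anomaly = 979884.93 − 979898.59 + (186.18) = 172.52 mGal
Bouguer slab correction = 0.04193 × 1.81 × 603.3 = 45.79 mGal
Simple Bouguer anomaly = 172.52 − (45.79) = 126.73 mGal
Complete Bouguer anomaly = 126.73 + 5.27 = 132.00 mGal

132.0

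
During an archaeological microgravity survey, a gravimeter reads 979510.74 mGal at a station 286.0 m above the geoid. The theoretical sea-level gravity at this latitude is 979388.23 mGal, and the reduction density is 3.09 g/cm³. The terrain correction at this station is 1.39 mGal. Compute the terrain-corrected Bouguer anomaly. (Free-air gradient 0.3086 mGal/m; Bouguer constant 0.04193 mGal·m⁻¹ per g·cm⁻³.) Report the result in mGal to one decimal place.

175.1

Free-air correction = 0.3086 × 286.0 = 88.26 mGal
Free-air anomaly = 979510.74 − 979388.23 + (88.26) = 210.77 mGal
Bouguer slab correction = 0.04193 × 3.09 × 286.0 = 37.06 mGal
Simple Bouguer anomaly = 210.77 − (37.06) = 173.71 mGal
Complete Bouguer anomaly = 173.71 + 1.39 = 175.10 mGal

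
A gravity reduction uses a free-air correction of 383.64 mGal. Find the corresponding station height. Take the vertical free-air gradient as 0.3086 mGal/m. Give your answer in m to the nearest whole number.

h = 383.64 / 0.3086 = 1243.16 m

1243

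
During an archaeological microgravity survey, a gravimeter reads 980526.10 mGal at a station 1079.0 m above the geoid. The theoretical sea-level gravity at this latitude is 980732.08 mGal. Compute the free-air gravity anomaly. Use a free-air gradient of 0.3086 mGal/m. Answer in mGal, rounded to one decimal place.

Free-air correction = 0.3086 × 1079.0 = 332.98 mGal
Free-air anomaly = 980526.10 − 980732.08 + (332.98) = 127.00 mGal

127.0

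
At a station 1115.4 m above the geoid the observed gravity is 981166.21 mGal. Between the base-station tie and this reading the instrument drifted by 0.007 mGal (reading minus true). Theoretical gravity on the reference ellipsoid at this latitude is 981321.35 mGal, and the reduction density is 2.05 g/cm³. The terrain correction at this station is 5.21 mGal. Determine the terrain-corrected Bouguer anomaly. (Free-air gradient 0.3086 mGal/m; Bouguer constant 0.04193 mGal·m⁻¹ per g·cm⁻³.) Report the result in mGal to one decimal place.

98.4

Drift-corrected reading = 981166.21 − (0.007) = 981166.203 mGal
Free-air correction = 0.3086 × 1115.4 = 344.21 mGal
Free-air anomaly = 981166.203 − 981321.35 + (344.21) = 189.063 mGal
Bouguer slab correction = 0.04193 × 2.05 × 1115.4 = 95.88 mGal
Simple Bouguer anomaly = 189.063 − (95.88) = 93.183 mGal
Complete Bouguer anomaly = 93.183 + 5.21 = 98.393 mGal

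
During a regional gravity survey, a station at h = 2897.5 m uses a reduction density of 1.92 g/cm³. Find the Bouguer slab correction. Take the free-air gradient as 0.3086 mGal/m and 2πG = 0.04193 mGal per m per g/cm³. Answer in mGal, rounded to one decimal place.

233.3

Bouguer slab correction = 0.04193 × 1.92 × 2897.5 = 233.3 mGal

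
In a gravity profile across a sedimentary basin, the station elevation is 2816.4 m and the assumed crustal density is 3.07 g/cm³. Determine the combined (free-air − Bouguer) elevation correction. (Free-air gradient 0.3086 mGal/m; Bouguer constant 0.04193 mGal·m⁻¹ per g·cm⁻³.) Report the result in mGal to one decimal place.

Combined gradient = 0.3086 − 0.04193 × 3.07 = 0.1798749 mGal/m
Combined elevation correction = 0.1798749 × 2816.4 = 506.6 mGal

506.6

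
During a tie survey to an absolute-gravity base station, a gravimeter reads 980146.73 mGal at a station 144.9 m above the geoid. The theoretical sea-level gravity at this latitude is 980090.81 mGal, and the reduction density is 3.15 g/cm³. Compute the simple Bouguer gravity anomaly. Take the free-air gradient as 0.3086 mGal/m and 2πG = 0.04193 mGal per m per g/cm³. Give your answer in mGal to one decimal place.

Free-air correction = 0.3086 × 144.9 = 44.72 mGal
Free-air anomaly = 980146.73 − 980090.81 + (44.72) = 100.64 mGal
Bouguer slab correction = 0.04193 × 3.15 × 144.9 = 19.14 mGal
Simple Bouguer anomaly = 100.64 − (19.14) = 81.50 mGal

81.5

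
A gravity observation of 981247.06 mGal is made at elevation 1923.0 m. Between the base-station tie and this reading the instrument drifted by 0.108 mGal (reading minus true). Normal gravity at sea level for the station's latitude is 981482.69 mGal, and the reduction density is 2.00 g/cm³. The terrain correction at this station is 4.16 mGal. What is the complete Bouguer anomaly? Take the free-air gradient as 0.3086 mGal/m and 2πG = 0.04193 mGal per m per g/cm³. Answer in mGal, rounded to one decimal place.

Drift-corrected reading = 981247.06 − (0.108) = 981246.952 mGal
Free-air correction = 0.3086 × 1923.0 = 593.44 mGal
Free-air anomaly = 981246.952 − 981482.69 + (593.44) = 357.702 mGal
Bouguer slab correction = 0.04193 × 2.00 × 1923.0 = 161.26 mGal
Simple Bouguer anomaly = 357.702 − (161.26) = 196.442 mGal
Complete Bouguer anomaly = 196.442 + 4.16 = 200.602 mGal

200.6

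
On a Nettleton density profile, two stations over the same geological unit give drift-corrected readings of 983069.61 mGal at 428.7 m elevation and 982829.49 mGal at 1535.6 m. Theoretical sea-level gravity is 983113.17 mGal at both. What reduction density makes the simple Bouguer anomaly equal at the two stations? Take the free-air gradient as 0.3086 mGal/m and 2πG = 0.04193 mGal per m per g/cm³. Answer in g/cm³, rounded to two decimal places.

2.19

Δg_obs = 982829.49 − 983069.61 = -240.12 mGal over Δh = 1535.6 − 428.7 = 1106.9 m
Equal Bouguer anomalies ⇒ Δg_obs + (0.3086 − 0.04193ρ)·Δh = 0
0.3086 − 0.04193ρ = −Δg_obs/Δh = 0.21693
ρ = (0.3086 − 0.21693) / 0.04193 = 2.19 g/cm³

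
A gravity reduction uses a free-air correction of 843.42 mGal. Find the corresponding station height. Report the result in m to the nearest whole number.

2733

h = 843.42 / 0.3086 = 2733.05 m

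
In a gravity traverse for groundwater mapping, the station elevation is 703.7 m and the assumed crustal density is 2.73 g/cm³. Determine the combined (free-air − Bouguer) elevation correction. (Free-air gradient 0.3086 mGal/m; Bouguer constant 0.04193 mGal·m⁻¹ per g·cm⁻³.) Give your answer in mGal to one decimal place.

Combined gradient = 0.3086 − 0.04193 × 2.73 = 0.1941311 mGal/m
Combined elevation correction = 0.1941311 × 703.7 = 136.6 mGal

136.6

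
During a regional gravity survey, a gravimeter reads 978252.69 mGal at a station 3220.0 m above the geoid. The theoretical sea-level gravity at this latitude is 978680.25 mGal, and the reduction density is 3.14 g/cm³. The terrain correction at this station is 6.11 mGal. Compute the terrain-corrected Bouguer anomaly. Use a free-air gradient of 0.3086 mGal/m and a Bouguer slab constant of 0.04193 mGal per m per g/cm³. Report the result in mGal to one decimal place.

148.3

Free-air correction = 0.3086 × 3220.0 = 993.69 mGal
Free-air anomaly = 978252.69 − 978680.25 + (993.69) = 566.13 mGal
Bouguer slab correction = 0.04193 × 3.14 × 3220.0 = 423.95 mGal
Simple Bouguer anomaly = 566.13 − (423.95) = 142.18 mGal
Complete Bouguer anomaly = 142.18 + 6.11 = 148.29 mGal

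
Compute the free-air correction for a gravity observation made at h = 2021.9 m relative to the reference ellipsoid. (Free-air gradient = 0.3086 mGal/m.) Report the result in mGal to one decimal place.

Free-air correction = 0.3086 × 2021.9 = 624.0 mGal

624.0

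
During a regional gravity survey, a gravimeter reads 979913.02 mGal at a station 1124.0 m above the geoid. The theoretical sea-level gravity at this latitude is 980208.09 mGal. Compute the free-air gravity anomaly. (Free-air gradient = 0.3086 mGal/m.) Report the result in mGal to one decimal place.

51.8

Free-air correction = 0.3086 × 1124.0 = 346.87 mGal
Free-air anomaly = 979913.02 − 980208.09 + (346.87) = 51.80 mGal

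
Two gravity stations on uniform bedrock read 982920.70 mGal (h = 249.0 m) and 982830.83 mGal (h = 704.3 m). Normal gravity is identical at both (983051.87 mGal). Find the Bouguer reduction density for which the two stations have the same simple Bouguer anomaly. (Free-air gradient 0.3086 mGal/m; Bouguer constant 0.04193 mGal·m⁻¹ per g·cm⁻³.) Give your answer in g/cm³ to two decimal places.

2.65

Δg_obs = 982830.83 − 982920.70 = -89.87 mGal over Δh = 704.3 − 249.0 = 455.3 m
Equal Bouguer anomalies ⇒ Δg_obs + (0.3086 − 0.04193ρ)·Δh = 0
0.3086 − 0.04193ρ = −Δg_obs/Δh = 0.19739
ρ = (0.3086 − 0.19739) / 0.04193 = 2.65 g/cm³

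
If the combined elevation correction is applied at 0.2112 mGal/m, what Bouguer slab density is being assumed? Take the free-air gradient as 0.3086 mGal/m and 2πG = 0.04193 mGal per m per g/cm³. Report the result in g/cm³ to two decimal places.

0.2112 = 0.3086 − 0.04193 × ρ
ρ = (0.3086 − 0.2112) / 0.04193 = 2.32 g/cm³

2.32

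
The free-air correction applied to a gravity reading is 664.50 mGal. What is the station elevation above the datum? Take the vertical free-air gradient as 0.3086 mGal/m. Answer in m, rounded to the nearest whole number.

h = 664.50 / 0.3086 = 2153.27 m

2153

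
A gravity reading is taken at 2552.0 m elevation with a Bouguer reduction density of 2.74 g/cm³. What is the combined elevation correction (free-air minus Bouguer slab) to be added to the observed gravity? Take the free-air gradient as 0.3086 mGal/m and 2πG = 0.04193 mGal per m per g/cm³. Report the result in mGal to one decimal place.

Combined gradient = 0.3086 − 0.04193 × 2.74 = 0.1937118 mGal/m
Combined elevation correction = 0.1937118 × 2552.0 = 494.4 mGal

494.4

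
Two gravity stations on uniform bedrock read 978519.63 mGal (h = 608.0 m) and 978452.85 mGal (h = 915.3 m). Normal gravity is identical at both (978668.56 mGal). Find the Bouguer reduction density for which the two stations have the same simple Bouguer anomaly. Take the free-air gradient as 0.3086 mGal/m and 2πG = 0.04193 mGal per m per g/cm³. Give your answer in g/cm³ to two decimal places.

2.18

Δg_obs = 978452.85 − 978519.63 = -66.78 mGal over Δh = 915.3 − 608.0 = 307.3 m
Equal Bouguer anomalies ⇒ Δg_obs + (0.3086 − 0.04193ρ)·Δh = 0
0.3086 − 0.04193ρ = −Δg_obs/Δh = 0.21731
ρ = (0.3086 − 0.21731) / 0.04193 = 2.18 g/cm³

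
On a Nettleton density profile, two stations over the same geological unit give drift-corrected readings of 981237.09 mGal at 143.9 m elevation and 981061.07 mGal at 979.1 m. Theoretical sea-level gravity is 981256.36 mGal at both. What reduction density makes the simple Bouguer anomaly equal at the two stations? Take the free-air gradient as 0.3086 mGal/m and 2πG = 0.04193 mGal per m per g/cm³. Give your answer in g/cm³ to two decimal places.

2.33

Δg_obs = 981061.07 − 981237.09 = -176.02 mGal over Δh = 979.1 − 143.9 = 835.2 m
Equal Bouguer anomalies ⇒ Δg_obs + (0.3086 − 0.04193ρ)·Δh = 0
0.3086 − 0.04193ρ = −Δg_obs/Δh = 0.21075
ρ = (0.3086 − 0.21075) / 0.04193 = 2.33 g/cm³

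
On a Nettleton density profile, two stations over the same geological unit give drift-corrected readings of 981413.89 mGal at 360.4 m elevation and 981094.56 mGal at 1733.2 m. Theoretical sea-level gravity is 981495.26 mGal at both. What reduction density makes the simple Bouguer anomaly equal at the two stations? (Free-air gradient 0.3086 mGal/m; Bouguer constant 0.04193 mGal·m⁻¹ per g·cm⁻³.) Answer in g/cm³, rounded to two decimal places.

Δg_obs = 981094.56 − 981413.89 = -319.33 mGal over Δh = 1733.2 − 360.4 = 1372.8 m
Equal Bouguer anomalies ⇒ Δg_obs + (0.3086 − 0.04193ρ)·Δh = 0
0.3086 − 0.04193ρ = −Δg_obs/Δh = 0.23261
ρ = (0.3086 − 0.23261) / 0.04193 = 1.81 g/cm³

1.81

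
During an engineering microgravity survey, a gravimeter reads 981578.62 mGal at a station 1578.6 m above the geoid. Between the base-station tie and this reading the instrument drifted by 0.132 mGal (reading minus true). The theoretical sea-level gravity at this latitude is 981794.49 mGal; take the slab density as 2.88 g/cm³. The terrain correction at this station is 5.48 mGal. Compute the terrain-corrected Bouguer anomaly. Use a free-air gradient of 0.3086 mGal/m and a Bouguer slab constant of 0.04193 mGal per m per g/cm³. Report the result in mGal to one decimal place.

86.0

Drift-corrected reading = 981578.62 − (0.132) = 981578.488 mGal
Free-air correction = 0.3086 × 1578.6 = 487.16 mGal
Free-air anomaly = 981578.488 − 981794.49 + (487.16) = 271.158 mGal
Bouguer slab correction = 0.04193 × 2.88 × 1578.6 = 190.63 mGal
Simple Bouguer anomaly = 271.158 − (190.63) = 80.528 mGal
Complete Bouguer anomaly = 80.528 + 5.48 = 86.008 mGal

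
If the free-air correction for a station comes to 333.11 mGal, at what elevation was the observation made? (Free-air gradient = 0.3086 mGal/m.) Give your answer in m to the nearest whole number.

h = 333.11 / 0.3086 = 1079.42 m

1079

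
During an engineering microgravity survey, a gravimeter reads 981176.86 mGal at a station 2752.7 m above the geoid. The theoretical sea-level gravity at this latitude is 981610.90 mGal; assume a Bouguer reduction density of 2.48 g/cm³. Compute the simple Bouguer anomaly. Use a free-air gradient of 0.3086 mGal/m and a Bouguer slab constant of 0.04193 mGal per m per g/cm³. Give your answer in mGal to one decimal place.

Free-air correction = 0.3086 × 2752.7 = 849.48 mGal
Free-air anomaly = 981176.86 − 981610.90 + (849.48) = 415.44 mGal
Bouguer slab correction = 0.04193 × 2.48 × 2752.7 = 286.24 mGal
Simple Bouguer anomaly = 415.44 − (286.24) = 129.20 mGal

129.2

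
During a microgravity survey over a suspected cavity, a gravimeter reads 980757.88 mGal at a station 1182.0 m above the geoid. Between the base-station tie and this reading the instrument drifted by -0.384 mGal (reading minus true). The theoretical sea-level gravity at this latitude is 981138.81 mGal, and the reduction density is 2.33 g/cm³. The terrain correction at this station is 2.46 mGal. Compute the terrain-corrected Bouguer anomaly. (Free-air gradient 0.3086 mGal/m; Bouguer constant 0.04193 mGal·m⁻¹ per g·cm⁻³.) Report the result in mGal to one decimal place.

-128.8

Drift-corrected reading = 980757.88 − (-0.384) = 980758.264 mGal
Free-air correction = 0.3086 × 1182.0 = 364.77 mGal
Free-air anomaly = 980758.264 − 981138.81 + (364.77) = -15.776 mGal
Bouguer slab correction = 0.04193 × 2.33 × 1182.0 = 115.48 mGal
Simple Bouguer anomaly = -15.776 − (115.48) = -131.256 mGal
Complete Bouguer anomaly = -131.256 + 2.46 = -128.796 mGal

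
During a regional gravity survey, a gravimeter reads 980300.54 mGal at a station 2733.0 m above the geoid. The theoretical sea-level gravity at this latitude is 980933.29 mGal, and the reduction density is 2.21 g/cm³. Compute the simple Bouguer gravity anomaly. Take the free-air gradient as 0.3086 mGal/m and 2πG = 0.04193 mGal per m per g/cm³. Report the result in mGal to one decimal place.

Free-air correction = 0.3086 × 2733.0 = 843.40 mGal
Free-air anomaly = 980300.54 − 980933.29 + (843.40) = 210.65 mGal
Bouguer slab correction = 0.04193 × 2.21 × 2733.0 = 253.25 mGal
Simple Bouguer anomaly = 210.65 − (253.25) = -42.60 mGal

-42.6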